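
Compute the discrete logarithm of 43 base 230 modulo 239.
99

Baby-step giant-step with step n = ⌈√239⌉ = 16.
Baby steps 230^j mod 239 (j:value) for j=0..15: 0:1, 1:230, 2:81, 3:227, 4:108, 5:223, 6:144, 7:138, 8:192, 9:184, 10:17, 11:86, 12:182, 13:35, 14:163, 15:206.
Giant-step multiplier: 230^(-16) ≡ 230^(238-16) = 230^222 ≡ 136 (mod 239).
Giant steps γ_i = 43·136^i mod 239: γ_0=43, γ_1=112, γ_2=175, γ_3=139, γ_4=23, γ_5=21, γ_6=227 (in table at j=3).
x = i·n + j = 6·16 + 3 = 99.
Check: 230^99 ≡ 43 (mod 239).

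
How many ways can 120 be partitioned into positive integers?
1844349560

p(n) counts ways to write n as a sum of positive integers (order ignored).
Euler's pentagonal recurrence: p(k) = p(k-1) + p(k-2) - p(k-5) - p(k-7) + p(k-12) + p(k-15) - ... (offsets j(3j∓1)/2, signs ++--, p(0)=1, p(<0)=0).
DP table for k = 0..119: p(0)=1, p(1)=1, p(2)=2, p(3)=3, p(4)=5, p(5)=7, p(6)=11, p(7)=15, p(8)=22, p(9)=30, p(10)=42, p(11)=56, p(12)=77, p(13)=101, p(14)=135, p(15)=176, p(16)=231, p(17)=297, p(18)=385, p(19)=490, p(20)=627, p(21)=792, p(22)=1002, p(23)=1255, p(24)=1575, p(25)=1958, p(26)=2436, p(27)=3010, p(28)=3718, p(29)=4565, p(30)=5604, p(31)=6842, p(32)=8349, p(33)=10143, p(34)=12310, p(35)=14883, p(36)=17977, p(37)=21637, p(38)=26015, p(39)=31185, p(40)=37338, p(41)=44583, p(42)=53174, p(43)=63261, p(44)=75175, p(45)=89134, p(46)=105558, p(47)=124754, p(48)=147273, p(49)=173525, p(50)=204226, p(51)=239943, p(52)=281589, p(53)=329931, p(54)=386155, p(55)=451276, p(56)=526823, p(57)=614154, p(58)=715220, p(59)=831820, p(60)=966467, p(61)=1121505, p(62)=1300156, p(63)=1505499, p(64)=1741630, p(65)=2012558, p(66)=2323520, p(67)=2679689, p(68)=3087735, p(69)=3554345, p(70)=4087968, p(71)=4697205, p(72)=5392783, p(73)=6185689, p(74)=7089500, p(75)=8118264, p(76)=9289091, p(77)=10619863, p(78)=12132164, p(79)=13848650, p(80)=15796476, p(81)=18004327, p(82)=20506255, p(83)=23338469, p(84)=26543660, p(85)=30167357, p(86)=34262962, p(87)=38887673, p(88)=44108109, p(89)=49995925, p(90)=56634173, p(91)=64112359, p(92)=72533807, p(93)=82010177, p(94)=92669720, p(95)=104651419, p(96)=118114304, p(97)=133230930, p(98)=150198136, p(99)=169229875, p(100)=190569292, p(101)=214481126, p(102)=241265379, p(103)=271248950, p(104)=304801365, p(105)=342325709, p(106)=384276336, p(107)=431149389, p(108)=483502844, p(109)=541946240, p(110)=607163746, p(111)=679903203, p(112)=761002156, p(113)=851376628, p(114)=952050665, p(115)=1064144451, p(116)=1188908248, p(117)=1327710076, p(118)=1482074143, p(119)=1653668665.
Final step: p(120) = p(119) + p(118) - p(115) - p(113) + p(108) + p(105) - p(98) - p(94) + p(85) + p(80) - p(69) - p(63) + p(50) + p(43) - p(28) - p(20) + p(3)
= 1653668665 + 1482074143 - 1064144451 - 851376628 + 483502844 + 342325709 - 150198136 - 92669720 + 30167357 + 15796476 - 3554345 - 1505499 + 204226 + 63261 - 3718 - 627 + 3
= 1844349560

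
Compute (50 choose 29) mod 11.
0

Using Lucas' theorem:
Write n=50 and k=29 in base 11:
n in base 11: [4, 6]
k in base 11: [2, 7]
C(50,29) mod 11 = ∏ C(n_i, k_i) mod 11
Digit binomials (mod 11): C(4,2) = 6; C(6,7) = 0 (k_i > n_i)
Product: 6 × 0 = 0 ≡ 0 (mod 11)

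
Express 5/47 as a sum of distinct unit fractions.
1/10 + 1/157 + 1/73790

Greedy algorithm:
5/47: ceiling(47/5) = 10, use 1/10
3/470: ceiling(470/3) = 157, use 1/157
1/73790: ceiling(73790/1) = 73790, use 1/73790
Result: 5/47 = 1/10 + 1/157 + 1/73790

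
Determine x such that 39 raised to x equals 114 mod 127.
125

Baby-step giant-step with step n = ⌈√127⌉ = 12.
Baby steps 39^j mod 127 (j:value) for j=0..11: 0:1, 1:39, 2:124, 3:10, 4:9, 5:97, 6:100, 7:90, 8:81, 9:111, 10:11, 11:48.
Giant-step multiplier: 39^(-12) ≡ 39^(126-12) = 39^114 ≡ 50 (mod 127).
Giant steps γ_i = 114·50^i mod 127: γ_0=114, γ_1=112, γ_2=12, γ_3=92, γ_4=28, γ_5=3, γ_6=23, γ_7=7, γ_8=96, γ_9=101, γ_10=97 (in table at j=5).
x = i·n + j = 10·12 + 5 = 125.
Check: 39^125 ≡ 114 (mod 127).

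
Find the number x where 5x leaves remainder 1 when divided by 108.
65

gcd(5, 108) = 1, so the inverse exists.
Extended Euclidean algorithm on (108, 5):
108 = 21 × 5 + 3  ⟹  3 = (1)·108 + (-21)·5
5 = 1 × 3 + 2  ⟹  2 = (-1)·108 + (22)·5
3 = 1 × 2 + 1  ⟹  1 = (2)·108 + (-43)·5
So (-43)·5 ≡ 1 (mod 108), i.e. 5^(-1) ≡ -43 ≡ 65 (mod 108).
Check: 5 × 65 = 325 ≡ 1 (mod 108)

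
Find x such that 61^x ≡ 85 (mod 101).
2

Baby-step giant-step with step n = ⌈√101⌉ = 11.
Baby steps 61^j mod 101 (j:value) for j=0..10: 0:1, 1:61, 2:85, 3:34, 4:54, 5:62, 6:45, 7:18, 8:88, 9:15, 10:6.
h = 85 is already in the table at j=2, so x = 2.
Check: 61^2 ≡ 85 (mod 101).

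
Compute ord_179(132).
178

179 is prime, so ord(132) divides φ(179) = 178.
Divisors of 178: 1, 2, 89, 178.
Repeated squaring: 132^1 ≡ 132, 132^2 ≡ 61, 132^4 ≡ 141, 132^8 ≡ 12, 132^16 ≡ 144, 132^32 ≡ 151, 132^64 ≡ 68, 132^128 ≡ 149 (mod 179).
Test 132^d mod 179 for each divisor d in increasing order:
132^1 ≡ 132
132^2 ≡ 61
132^89 = 132^64·132^16·132^8·132^1 ≡ 178
132^178 = 132^128·132^32·132^16·132^2 ≡ 1  ← first divisor giving 1
The order is 178.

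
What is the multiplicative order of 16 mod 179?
89

179 is prime, so ord(16) divides φ(179) = 178.
Divisors of 178: 1, 2, 89, 178.
Repeated squaring: 16^1 ≡ 16, 16^2 ≡ 77, 16^4 ≡ 22, 16^8 ≡ 126, 16^16 ≡ 124, 16^32 ≡ 161, 16^64 ≡ 145, 16^128 ≡ 82 (mod 179).
Test 16^d mod 179 for each divisor d in increasing order:
16^1 ≡ 16
16^2 ≡ 77
16^89 = 16^64·16^16·16^8·16^1 ≡ 1  ← first divisor giving 1
The order is 89.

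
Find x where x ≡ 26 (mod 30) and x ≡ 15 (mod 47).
626

Using Chinese Remainder Theorem:
M = 30 × 47 = 1410
M1 = 47, M2 = 30
y1 = 47^(-1) mod 30 = 23
y2 = 30^(-1) mod 47 = 11
x = (26×47×23 + 15×30×11) mod 1410 = 626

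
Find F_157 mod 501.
245

Matrix identity: Q^n = [[F_(n+1), F_n], [F_n, F_(n-1)]] with Q = [[1,1],[1,0]].
n = 157 = 10011101₂. Square-and-multiply, entries mod 501:
Q^1 = [[1,1],[1,0]]
Q^2 = (Q^1)² = [[2,1],[1,1]]
Q^4 = (Q^2)² = [[5,3],[3,2]]
Q^9 = (Q^4)²·Q = [[55,34],[34,21]]
Q^19 = (Q^9)²·Q = [[252,173],[173,79]]
Q^39 = (Q^19)²·Q = [[396,247],[247,149]]
Q^78 = (Q^39)² = [[391,347],[347,44]]
Q^157 = (Q^78)²·Q = [[389,245],[245,144]]
F_157 mod 501 = Q^157[0][1] = 245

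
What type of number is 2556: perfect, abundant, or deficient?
abundant

Proper divisors of 2556: sum = 1 + 2 + 3 + 4 + 6 + 9 + 12 + 18 + ... + 426 + 639 + 852 + 1278 (17 divisors) = 3996
Since 3996 > 2556, 2556 is abundant.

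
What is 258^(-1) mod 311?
88

gcd(258, 311) = 1, so the inverse exists.
Extended Euclidean algorithm on (311, 258):
311 = 1 × 258 + 53  ⟹  53 = (1)·311 + (-1)·258
258 = 4 × 53 + 46  ⟹  46 = (-4)·311 + (5)·258
53 = 1 × 46 + 7  ⟹  7 = (5)·311 + (-6)·258
46 = 6 × 7 + 4  ⟹  4 = (-34)·311 + (41)·258
7 = 1 × 4 + 3  ⟹  3 = (39)·311 + (-47)·258
4 = 1 × 3 + 1  ⟹  1 = (-73)·311 + (88)·258
So (88)·258 ≡ 1 (mod 311), i.e. 258^(-1) ≡ 88 (mod 311).
Check: 258 × 88 = 22704 ≡ 1 (mod 311)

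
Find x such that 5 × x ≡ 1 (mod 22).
9

gcd(5, 22) = 1, so the inverse exists.
Extended Euclidean algorithm on (22, 5):
22 = 4 × 5 + 2  ⟹  2 = (1)·22 + (-4)·5
5 = 2 × 2 + 1  ⟹  1 = (-2)·22 + (9)·5
So (9)·5 ≡ 1 (mod 22), i.e. 5^(-1) ≡ 9 (mod 22).
Check: 5 × 9 = 45 ≡ 1 (mod 22)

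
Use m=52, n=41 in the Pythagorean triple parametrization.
(1023, 4264, 4385)

Euclid's formula: a = m² - n², b = 2mn, c = m² + n²
m = 52, n = 41
a = 52² - 41² = 2704 - 1681 = 1023
b = 2 × 52 × 41 = 4264
c = 52² + 41² = 2704 + 1681 = 4385
Verification: 1023² + 4264² = 1046529 + 18181696 = 19228225 = 4385² ✓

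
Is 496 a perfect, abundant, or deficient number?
perfect

Proper divisors of 496: sum = 1 + 2 + 4 + 8 + 16 + 31 + 62 + 124 + 248 = 496
Since 496 = 496, 496 is perfect.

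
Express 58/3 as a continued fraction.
[19; 3]

Euclidean algorithm steps:
58 = 19 × 3 + 1
3 = 3 × 1 + 0
Continued fraction: [19; 3]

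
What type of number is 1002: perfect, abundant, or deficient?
abundant

Proper divisors of 1002: sum = 1 + 2 + 3 + 6 + 167 + 334 + 501 = 1014
Since 1014 > 1002, 1002 is abundant.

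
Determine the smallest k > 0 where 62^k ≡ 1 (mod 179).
178

179 is prime, so ord(62) divides φ(179) = 178.
Divisors of 178: 1, 2, 89, 178.
Repeated squaring: 62^1 ≡ 62, 62^2 ≡ 85, 62^4 ≡ 65, 62^8 ≡ 108, 62^16 ≡ 29, 62^32 ≡ 125, 62^64 ≡ 52, 62^128 ≡ 19 (mod 179).
Test 62^d mod 179 for each divisor d in increasing order:
62^1 ≡ 62
62^2 ≡ 85
62^89 = 62^64·62^16·62^8·62^1 ≡ 178
62^178 = 62^128·62^32·62^16·62^2 ≡ 1  ← first divisor giving 1
The order is 178.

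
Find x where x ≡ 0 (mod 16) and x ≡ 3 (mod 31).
96

Using Chinese Remainder Theorem:
M = 16 × 31 = 496
M1 = 31, M2 = 16
y1 = 31^(-1) mod 16 = 15
y2 = 16^(-1) mod 31 = 2
x = (0×31×15 + 3×16×2) mod 496 = 96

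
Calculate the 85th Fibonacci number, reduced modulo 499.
404

Matrix identity: Q^n = [[F_(n+1), F_n], [F_n, F_(n-1)]] with Q = [[1,1],[1,0]].
n = 85 = 1010101₂. Square-and-multiply, entries mod 499:
Q^1 = [[1,1],[1,0]]
Q^2 = (Q^1)² = [[2,1],[1,1]]
Q^5 = (Q^2)²·Q = [[8,5],[5,3]]
Q^10 = (Q^5)² = [[89,55],[55,34]]
Q^21 = (Q^10)²·Q = [[246,467],[467,278]]
Q^42 = (Q^21)² = [[163,198],[198,464]]
Q^85 = (Q^42)²·Q = [[299,404],[404,394]]
F_85 mod 499 = Q^85[0][1] = 404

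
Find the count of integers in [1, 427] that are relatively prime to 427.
360

427 = 7 × 61
φ(n) = n × ∏(1 - 1/p) for each prime p dividing n
φ(427) = 427 × (1 - 1/7) × (1 - 1/61) = 360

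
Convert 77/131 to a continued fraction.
[0; 1, 1, 2, 2, 1, 7]

Euclidean algorithm steps:
77 = 0 × 131 + 77
131 = 1 × 77 + 54
77 = 1 × 54 + 23
54 = 2 × 23 + 8
23 = 2 × 8 + 7
8 = 1 × 7 + 1
7 = 7 × 1 + 0
Continued fraction: [0; 1, 1, 2, 2, 1, 7]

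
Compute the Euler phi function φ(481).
432

481 = 13 × 37
φ(n) = n × ∏(1 - 1/p) for each prime p dividing n
φ(481) = 481 × (1 - 1/13) × (1 - 1/37) = 432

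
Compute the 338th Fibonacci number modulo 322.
1

Matrix identity: Q^n = [[F_(n+1), F_n], [F_n, F_(n-1)]] with Q = [[1,1],[1,0]].
n = 338 = 101010010₂. Square-and-multiply, entries mod 322:
Q^1 = [[1,1],[1,0]]
Q^2 = (Q^1)² = [[2,1],[1,1]]
Q^5 = (Q^2)²·Q = [[8,5],[5,3]]
Q^10 = (Q^5)² = [[89,55],[55,34]]
Q^21 = (Q^10)²·Q = [[1,320],[320,3]]
Q^42 = (Q^21)² = [[5,314],[314,13]]
Q^84 = (Q^42)² = [[89,178],[178,233]]
Q^169 = (Q^84)²·Q = [[321,321],[321,0]]
Q^338 = (Q^169)² = [[2,1],[1,1]]
F_338 mod 322 = Q^338[0][1] = 1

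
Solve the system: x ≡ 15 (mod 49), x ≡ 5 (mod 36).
113

Using Chinese Remainder Theorem:
M = 49 × 36 = 1764
M1 = 36, M2 = 49
y1 = 36^(-1) mod 49 = 15
y2 = 49^(-1) mod 36 = 25
x = (15×36×15 + 5×49×25) mod 1764 = 113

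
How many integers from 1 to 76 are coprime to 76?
36

76 = 2^2 × 19
φ(n) = n × ∏(1 - 1/p) for each prime p dividing n
φ(76) = 76 × (1 - 1/2) × (1 - 1/19) = 36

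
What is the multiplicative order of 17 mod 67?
33

67 is prime, so ord(17) divides φ(67) = 66.
Divisors of 66: 1, 2, 3, 6, 11, 22, 33, 66.
Repeated squaring: 17^1 ≡ 17, 17^2 ≡ 21, 17^4 ≡ 39, 17^8 ≡ 47, 17^16 ≡ 65, 17^32 ≡ 4, 17^64 ≡ 16 (mod 67).
Test 17^d mod 67 for each divisor d in increasing order:
17^1 ≡ 17
17^2 ≡ 21
17^3 = 17^2·17^1 ≡ 22
17^6 = 17^4·17^2 ≡ 15
17^11 = 17^8·17^2·17^1 ≡ 29
17^22 = 17^16·17^4·17^2 ≡ 37
17^33 = 17^32·17^1 ≡ 1  ← first divisor giving 1
The order is 33.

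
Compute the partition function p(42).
53174

p(n) counts ways to write n as a sum of positive integers (order ignored).
Euler's pentagonal recurrence: p(k) = p(k-1) + p(k-2) - p(k-5) - p(k-7) + p(k-12) + p(k-15) - ... (offsets j(3j∓1)/2, signs ++--, p(0)=1, p(<0)=0).
DP table for k = 0..41: p(0)=1, p(1)=1, p(2)=2, p(3)=3, p(4)=5, p(5)=7, p(6)=11, p(7)=15, p(8)=22, p(9)=30, p(10)=42, p(11)=56, p(12)=77, p(13)=101, p(14)=135, p(15)=176, p(16)=231, p(17)=297, p(18)=385, p(19)=490, p(20)=627, p(21)=792, p(22)=1002, p(23)=1255, p(24)=1575, p(25)=1958, p(26)=2436, p(27)=3010, p(28)=3718, p(29)=4565, p(30)=5604, p(31)=6842, p(32)=8349, p(33)=10143, p(34)=12310, p(35)=14883, p(36)=17977, p(37)=21637, p(38)=26015, p(39)=31185, p(40)=37338, p(41)=44583.
Final step: p(42) = p(41) + p(40) - p(37) - p(35) + p(30) + p(27) - p(20) - p(16) + p(7) + p(2)
= 44583 + 37338 - 21637 - 14883 + 5604 + 3010 - 627 - 231 + 15 + 2
= 53174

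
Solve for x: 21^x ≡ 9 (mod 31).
28

Baby-step giant-step with step n = ⌈√31⌉ = 6.
Baby steps 21^j mod 31 (j:value) for j=0..5: 0:1, 1:21, 2:7, 3:23, 4:18, 5:6.
Giant-step multiplier: 21^(-6) ≡ 21^(30-6) = 21^24 ≡ 16 (mod 31).
Giant steps γ_i = 9·16^i mod 31: γ_0=9, γ_1=20, γ_2=10, γ_3=5, γ_4=18 (in table at j=4).
x = i·n + j = 4·6 + 4 = 28.
Check: 21^28 ≡ 9 (mod 31).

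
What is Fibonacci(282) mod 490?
146

Matrix identity: Q^n = [[F_(n+1), F_n], [F_n, F_(n-1)]] with Q = [[1,1],[1,0]].
n = 282 = 100011010₂. Square-and-multiply, entries mod 490:
Q^1 = [[1,1],[1,0]]
Q^2 = (Q^1)² = [[2,1],[1,1]]
Q^4 = (Q^2)² = [[5,3],[3,2]]
Q^8 = (Q^4)² = [[34,21],[21,13]]
Q^17 = (Q^8)²·Q = [[134,127],[127,7]]
Q^35 = (Q^17)²·Q = [[52,275],[275,267]]
Q^70 = (Q^35)² = [[419,15],[15,404]]
Q^141 = (Q^70)²·Q = [[461,366],[366,95]]
Q^282 = (Q^141)² = [[47,146],[146,391]]
F_282 mod 490 = Q^282[0][1] = 146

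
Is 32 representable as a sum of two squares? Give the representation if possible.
4² + 4² (a=4, b=4)

Factorization: 32 = 2^5
By Fermat: n is sum of two squares iff every prime p ≡ 3 (mod 4) appears to even power.
All primes ≡ 3 (mod 4) appear to even power.
Search a = 0, 1, 2, … for 32 - a² a perfect square: first hit at a = 4: 32 - 16 = 16 = 4².
32 = 4² + 4² = 16 + 16 ✓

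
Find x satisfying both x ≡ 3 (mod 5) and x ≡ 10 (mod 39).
88

Using Chinese Remainder Theorem:
M = 5 × 39 = 195
M1 = 39, M2 = 5
y1 = 39^(-1) mod 5 = 4
y2 = 5^(-1) mod 39 = 8
x = (3×39×4 + 10×5×8) mod 195 = 88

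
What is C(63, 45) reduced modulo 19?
0

Using Lucas' theorem:
Write n=63 and k=45 in base 19:
n in base 19: [3, 6]
k in base 19: [2, 7]
C(63,45) mod 19 = ∏ C(n_i, k_i) mod 19
Digit binomials (mod 19): C(3,2) = 3; C(6,7) = 0 (k_i > n_i)
Product: 3 × 0 = 0 ≡ 0 (mod 19)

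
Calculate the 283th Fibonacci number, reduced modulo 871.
223

Matrix identity: Q^n = [[F_(n+1), F_n], [F_n, F_(n-1)]] with Q = [[1,1],[1,0]].
n = 283 = 100011011₂. Square-and-multiply, entries mod 871:
Q^1 = [[1,1],[1,0]]
Q^2 = (Q^1)² = [[2,1],[1,1]]
Q^4 = (Q^2)² = [[5,3],[3,2]]
Q^8 = (Q^4)² = [[34,21],[21,13]]
Q^17 = (Q^8)²·Q = [[842,726],[726,116]]
Q^35 = (Q^17)²·Q = [[541,91],[91,450]]
Q^70 = (Q^35)² = [[467,468],[468,870]]
Q^141 = (Q^70)²·Q = [[209,742],[742,338]]
Q^283 = (Q^141)²·Q = [[211,223],[223,859]]
F_283 mod 871 = Q^283[0][1] = 223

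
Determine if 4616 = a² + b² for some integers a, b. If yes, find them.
46² + 50² (a=46, b=50)

Factorization: 4616 = 2^3 × 577
By Fermat: n is sum of two squares iff every prime p ≡ 3 (mod 4) appears to even power.
All primes ≡ 3 (mod 4) appear to even power.
Search a = 0, 1, 2, … for 4616 - a² a perfect square: first hit at a = 46: 4616 - 2116 = 2500 = 50².
4616 = 46² + 50² = 2116 + 2500 ✓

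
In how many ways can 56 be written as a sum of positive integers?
526823

p(n) counts ways to write n as a sum of positive integers (order ignored).
Euler's pentagonal recurrence: p(k) = p(k-1) + p(k-2) - p(k-5) - p(k-7) + p(k-12) + p(k-15) - ... (offsets j(3j∓1)/2, signs ++--, p(0)=1, p(<0)=0).
DP table for k = 0..55: p(0)=1, p(1)=1, p(2)=2, p(3)=3, p(4)=5, p(5)=7, p(6)=11, p(7)=15, p(8)=22, p(9)=30, p(10)=42, p(11)=56, p(12)=77, p(13)=101, p(14)=135, p(15)=176, p(16)=231, p(17)=297, p(18)=385, p(19)=490, p(20)=627, p(21)=792, p(22)=1002, p(23)=1255, p(24)=1575, p(25)=1958, p(26)=2436, p(27)=3010, p(28)=3718, p(29)=4565, p(30)=5604, p(31)=6842, p(32)=8349, p(33)=10143, p(34)=12310, p(35)=14883, p(36)=17977, p(37)=21637, p(38)=26015, p(39)=31185, p(40)=37338, p(41)=44583, p(42)=53174, p(43)=63261, p(44)=75175, p(45)=89134, p(46)=105558, p(47)=124754, p(48)=147273, p(49)=173525, p(50)=204226, p(51)=239943, p(52)=281589, p(53)=329931, p(54)=386155, p(55)=451276.
Final step: p(56) = p(55) + p(54) - p(51) - p(49) + p(44) + p(41) - p(34) - p(30) + p(21) + p(16) - p(5)
= 451276 + 386155 - 239943 - 173525 + 75175 + 44583 - 12310 - 5604 + 792 + 231 - 7
= 526823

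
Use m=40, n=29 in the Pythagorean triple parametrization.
(759, 2320, 2441)

Euclid's formula: a = m² - n², b = 2mn, c = m² + n²
m = 40, n = 29
a = 40² - 29² = 1600 - 841 = 759
b = 2 × 40 × 29 = 2320
c = 40² + 29² = 1600 + 841 = 2441
Verification: 759² + 2320² = 576081 + 5382400 = 5958481 = 2441² ✓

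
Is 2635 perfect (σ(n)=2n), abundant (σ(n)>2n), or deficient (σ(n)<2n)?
deficient

Proper divisors of 2635: sum = 1 + 5 + 17 + 31 + 85 + 155 + 527 = 821
Since 821 < 2635, 2635 is deficient.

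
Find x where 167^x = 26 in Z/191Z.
42

Baby-step giant-step with step n = ⌈√191⌉ = 14.
Baby steps 167^j mod 191 (j:value) for j=0..13: 0:1, 1:167, 2:3, 3:119, 4:9, 5:166, 6:27, 7:116, 8:81, 9:157, 10:52, 11:89, 12:156, 13:76.
Giant-step multiplier: 167^(-14) ≡ 167^(190-14) = 167^176 ≡ 20 (mod 191).
Giant steps γ_i = 26·20^i mod 191: γ_0=26, γ_1=138, γ_2=86, γ_3=1 (in table at j=0).
x = i·n + j = 3·14 + 0 = 42.
Check: 167^42 ≡ 26 (mod 191).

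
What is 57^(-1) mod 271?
252

gcd(57, 271) = 1, so the inverse exists.
Extended Euclidean algorithm on (271, 57):
271 = 4 × 57 + 43  ⟹  43 = (1)·271 + (-4)·57
57 = 1 × 43 + 14  ⟹  14 = (-1)·271 + (5)·57
43 = 3 × 14 + 1  ⟹  1 = (4)·271 + (-19)·57
So (-19)·57 ≡ 1 (mod 271), i.e. 57^(-1) ≡ -19 ≡ 252 (mod 271).
Check: 57 × 252 = 14364 ≡ 1 (mod 271)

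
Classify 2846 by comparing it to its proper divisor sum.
deficient

Proper divisors of 2846: sum = 1 + 2 + 1423 = 1426
Since 1426 < 2846, 2846 is deficient.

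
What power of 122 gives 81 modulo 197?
180

Baby-step giant-step with step n = ⌈√197⌉ = 15.
Baby steps 122^j mod 197 (j:value) for j=0..14: 0:1, 1:122, 2:109, 3:99, 4:61, 5:153, 6:148, 7:129, 8:175, 9:74, 10:163, 11:186, 12:37, 13:180, 14:93.
Giant-step multiplier: 122^(-15) ≡ 122^(196-15) = 122^181 ≡ 32 (mod 197).
Giant steps γ_i = 81·32^i mod 197: γ_0=81, γ_1=31, γ_2=7, γ_3=27, γ_4=76, γ_5=68, γ_6=9, γ_7=91, γ_8=154, γ_9=3, γ_10=96, γ_11=117, γ_12=1 (in table at j=0).
x = i·n + j = 12·15 + 0 = 180.
Check: 122^180 ≡ 81 (mod 197).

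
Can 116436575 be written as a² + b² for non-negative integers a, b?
Not possible

Factorization: 116436575 = 5^2 × 167^3
By Fermat: n is sum of two squares iff every prime p ≡ 3 (mod 4) appears to even power.
Prime(s) ≡ 3 (mod 4) with odd exponent: [(167, 3)]
Therefore 116436575 cannot be expressed as a² + b².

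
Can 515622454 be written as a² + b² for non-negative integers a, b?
Not possible

Factorization: 515622454 = 2 × 37 × 191^3
By Fermat: n is sum of two squares iff every prime p ≡ 3 (mod 4) appears to even power.
Prime(s) ≡ 3 (mod 4) with odd exponent: [(191, 3)]
Therefore 515622454 cannot be expressed as a² + b².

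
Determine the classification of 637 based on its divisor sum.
deficient

Proper divisors of 637: sum = 1 + 7 + 13 + 49 + 91 = 161
Since 161 < 637, 637 is deficient.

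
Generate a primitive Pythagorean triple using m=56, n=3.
(3127, 336, 3145)

Euclid's formula: a = m² - n², b = 2mn, c = m² + n²
m = 56, n = 3
a = 56² - 3² = 3136 - 9 = 3127
b = 2 × 56 × 3 = 336
c = 56² + 3² = 3136 + 9 = 3145
Verification: 3127² + 336² = 9778129 + 112896 = 9891025 = 3145² ✓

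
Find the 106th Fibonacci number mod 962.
317

Matrix identity: Q^n = [[F_(n+1), F_n], [F_n, F_(n-1)]] with Q = [[1,1],[1,0]].
n = 106 = 1101010₂. Square-and-multiply, entries mod 962:
Q^1 = [[1,1],[1,0]]
Q^3 = (Q^1)²·Q = [[3,2],[2,1]]
Q^6 = (Q^3)² = [[13,8],[8,5]]
Q^13 = (Q^6)²·Q = [[377,233],[233,144]]
Q^26 = (Q^13)² = [[170,181],[181,951]]
Q^53 = (Q^26)²·Q = [[12,93],[93,881]]
Q^106 = (Q^53)² = [[135,317],[317,780]]
F_106 mod 962 = Q^106[0][1] = 317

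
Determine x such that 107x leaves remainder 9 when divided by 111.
x ≡ 81 (mod 111)

gcd(107, 111) = 1, which divides 9, so solutions exist.
Find 107^(-1) mod 111 by the extended Euclidean algorithm:
111 = 1 × 107 + 4  ⟹  4 = (1)·111 + (-1)·107
107 = 26 × 4 + 3  ⟹  3 = (-26)·111 + (27)·107
4 = 1 × 3 + 1  ⟹  1 = (27)·111 + (-28)·107
So (-28)·107 ≡ 1 (mod 111), i.e. 107^(-1) ≡ -28 ≡ 83 (mod 111).
x ≡ 83 × 9 = 747 ≡ 81 (mod 111).
Check: 107 × 81 = 8667 ≡ 9 (mod 111).
Unique solution: x ≡ 81 (mod 111)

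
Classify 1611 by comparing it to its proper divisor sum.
deficient

Proper divisors of 1611: sum = 1 + 3 + 9 + 179 + 537 = 729
Since 729 < 1611, 1611 is deficient.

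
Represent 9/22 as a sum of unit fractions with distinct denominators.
1/3 + 1/14 + 1/231

Greedy algorithm:
9/22: ceiling(22/9) = 3, use 1/3
5/66: ceiling(66/5) = 14, use 1/14
1/231: ceiling(231/1) = 231, use 1/231
Result: 9/22 = 1/3 + 1/14 + 1/231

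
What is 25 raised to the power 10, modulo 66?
1

Repeated squaring. Binary of 10 = 1010.
25^1 ≡ 25 (mod 66); 25^2 ≡ 31 (mod 66); 25^4 ≡ 37 (mod 66); 25^8 ≡ 49 (mod 66)
25^10 = 25^2 × 25^8 ≡ 1 (mod 66)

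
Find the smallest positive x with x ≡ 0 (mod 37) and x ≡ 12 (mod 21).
222

Using Chinese Remainder Theorem:
M = 37 × 21 = 777
M1 = 21, M2 = 37
y1 = 21^(-1) mod 37 = 30
y2 = 37^(-1) mod 21 = 4
x = (0×21×30 + 12×37×4) mod 777 = 222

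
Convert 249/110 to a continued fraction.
[2; 3, 1, 3, 1, 5]

Euclidean algorithm steps:
249 = 2 × 110 + 29
110 = 3 × 29 + 23
29 = 1 × 23 + 6
23 = 3 × 6 + 5
6 = 1 × 5 + 1
5 = 5 × 1 + 0
Continued fraction: [2; 3, 1, 3, 1, 5]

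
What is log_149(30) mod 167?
41

Baby-step giant-step with step n = ⌈√167⌉ = 13.
Baby steps 149^j mod 167 (j:value) for j=0..12: 0:1, 1:149, 2:157, 3:13, 4:100, 5:37, 6:2, 7:131, 8:147, 9:26, 10:33, 11:74, 12:4.
Giant-step multiplier: 149^(-13) ≡ 149^(166-13) = 149^153 ≡ 109 (mod 167).
Giant steps γ_i = 30·109^i mod 167: γ_0=30, γ_1=97, γ_2=52, γ_3=157 (in table at j=2).
x = i·n + j = 3·13 + 2 = 41.
Check: 149^41 ≡ 30 (mod 167).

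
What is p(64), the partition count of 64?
1741630

p(n) counts ways to write n as a sum of positive integers (order ignored).
Euler's pentagonal recurrence: p(k) = p(k-1) + p(k-2) - p(k-5) - p(k-7) + p(k-12) + p(k-15) - ... (offsets j(3j∓1)/2, signs ++--, p(0)=1, p(<0)=0).
DP table for k = 0..63: p(0)=1, p(1)=1, p(2)=2, p(3)=3, p(4)=5, p(5)=7, p(6)=11, p(7)=15, p(8)=22, p(9)=30, p(10)=42, p(11)=56, p(12)=77, p(13)=101, p(14)=135, p(15)=176, p(16)=231, p(17)=297, p(18)=385, p(19)=490, p(20)=627, p(21)=792, p(22)=1002, p(23)=1255, p(24)=1575, p(25)=1958, p(26)=2436, p(27)=3010, p(28)=3718, p(29)=4565, p(30)=5604, p(31)=6842, p(32)=8349, p(33)=10143, p(34)=12310, p(35)=14883, p(36)=17977, p(37)=21637, p(38)=26015, p(39)=31185, p(40)=37338, p(41)=44583, p(42)=53174, p(43)=63261, p(44)=75175, p(45)=89134, p(46)=105558, p(47)=124754, p(48)=147273, p(49)=173525, p(50)=204226, p(51)=239943, p(52)=281589, p(53)=329931, p(54)=386155, p(55)=451276, p(56)=526823, p(57)=614154, p(58)=715220, p(59)=831820, p(60)=966467, p(61)=1121505, p(62)=1300156, p(63)=1505499.
Final step: p(64) = p(63) + p(62) - p(59) - p(57) + p(52) + p(49) - p(42) - p(38) + p(29) + p(24) - p(13) - p(7)
= 1505499 + 1300156 - 831820 - 614154 + 281589 + 173525 - 53174 - 26015 + 4565 + 1575 - 101 - 15
= 1741630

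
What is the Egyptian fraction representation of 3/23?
1/8 + 1/184

Greedy algorithm:
3/23: ceiling(23/3) = 8, use 1/8
1/184: ceiling(184/1) = 184, use 1/184
Result: 3/23 = 1/8 + 1/184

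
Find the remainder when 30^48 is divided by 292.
220

Repeated squaring. Binary of 48 = 110000.
30^1 ≡ 30 (mod 292); 30^2 ≡ 24 (mod 292); 30^4 ≡ 284 (mod 292); 30^8 ≡ 64 (mod 292); 30^16 ≡ 8 (mod 292); 30^32 ≡ 64 (mod 292)
30^48 = 30^16 × 30^32 ≡ 220 (mod 292)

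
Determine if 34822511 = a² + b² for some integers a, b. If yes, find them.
Not possible

Factorization: 34822511 = 17 × 127^3
By Fermat: n is sum of two squares iff every prime p ≡ 3 (mod 4) appears to even power.
Prime(s) ≡ 3 (mod 4) with odd exponent: [(127, 3)]
Therefore 34822511 cannot be expressed as a² + b².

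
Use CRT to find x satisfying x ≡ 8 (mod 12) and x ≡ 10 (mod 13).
140

Using Chinese Remainder Theorem:
M = 12 × 13 = 156
M1 = 13, M2 = 12
y1 = 13^(-1) mod 12 = 1
y2 = 12^(-1) mod 13 = 12
x = (8×13×1 + 10×12×12) mod 156 = 140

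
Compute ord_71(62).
70

71 is prime, so ord(62) divides φ(71) = 70.
Divisors of 70: 1, 2, 5, 7, 10, 14, 35, 70.
Repeated squaring: 62^1 ≡ 62, 62^2 ≡ 10, 62^4 ≡ 29, 62^8 ≡ 60, 62^16 ≡ 50, 62^32 ≡ 15, 62^64 ≡ 12 (mod 71).
Test 62^d mod 71 for each divisor d in increasing order:
62^1 ≡ 62
62^2 ≡ 10
62^5 = 62^4·62^1 ≡ 23
62^7 = 62^4·62^2·62^1 ≡ 17
62^10 = 62^8·62^2 ≡ 32
62^14 = 62^8·62^4·62^2 ≡ 5
62^35 = 62^32·62^2·62^1 ≡ 70
62^70 = 62^64·62^4·62^2 ≡ 1  ← first divisor giving 1
The order is 70.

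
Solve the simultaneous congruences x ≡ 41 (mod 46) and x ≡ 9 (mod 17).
179

Using Chinese Remainder Theorem:
M = 46 × 17 = 782
M1 = 17, M2 = 46
y1 = 17^(-1) mod 46 = 19
y2 = 46^(-1) mod 17 = 10
x = (41×17×19 + 9×46×10) mod 782 = 179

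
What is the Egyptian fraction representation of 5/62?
1/13 + 1/269 + 1/216814

Greedy algorithm:
5/62: ceiling(62/5) = 13, use 1/13
3/806: ceiling(806/3) = 269, use 1/269
1/216814: ceiling(216814/1) = 216814, use 1/216814
Result: 5/62 = 1/13 + 1/269 + 1/216814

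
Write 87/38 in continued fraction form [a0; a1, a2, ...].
[2; 3, 2, 5]

Euclidean algorithm steps:
87 = 2 × 38 + 11
38 = 3 × 11 + 5
11 = 2 × 5 + 1
5 = 5 × 1 + 0
Continued fraction: [2; 3, 2, 5]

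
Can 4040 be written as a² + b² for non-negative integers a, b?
14² + 62² (a=14, b=62)

Factorization: 4040 = 2^3 × 5 × 101
By Fermat: n is sum of two squares iff every prime p ≡ 3 (mod 4) appears to even power.
All primes ≡ 3 (mod 4) appear to even power.
Search a = 0, 1, 2, … for 4040 - a² a perfect square: first hit at a = 14: 4040 - 196 = 3844 = 62².
4040 = 14² + 62² = 196 + 3844 ✓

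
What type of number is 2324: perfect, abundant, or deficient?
abundant

Proper divisors of 2324: sum = 1 + 2 + 4 + 7 + 14 + 28 + 83 + 166 + 332 + 581 + 1162 = 2380
Since 2380 > 2324, 2324 is abundant.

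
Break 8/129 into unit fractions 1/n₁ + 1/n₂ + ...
1/17 + 1/314 + 1/137721 + 1/31611652014

Greedy algorithm:
8/129: ceiling(129/8) = 17, use 1/17
7/2193: ceiling(2193/7) = 314, use 1/314
5/688602: ceiling(688602/5) = 137721, use 1/137721
1/31611652014: ceiling(31611652014/1) = 31611652014, use 1/31611652014
Result: 8/129 = 1/17 + 1/314 + 1/137721 + 1/31611652014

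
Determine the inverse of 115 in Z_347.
172

gcd(115, 347) = 1, so the inverse exists.
Extended Euclidean algorithm on (347, 115):
347 = 3 × 115 + 2  ⟹  2 = (1)·347 + (-3)·115
115 = 57 × 2 + 1  ⟹  1 = (-57)·347 + (172)·115
So (172)·115 ≡ 1 (mod 347), i.e. 115^(-1) ≡ 172 (mod 347).
Check: 115 × 172 = 19780 ≡ 1 (mod 347)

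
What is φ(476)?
192

476 = 2^2 × 7 × 17
φ(n) = n × ∏(1 - 1/p) for each prime p dividing n
φ(476) = 476 × (1 - 1/2) × (1 - 1/7) × (1 - 1/17) = 192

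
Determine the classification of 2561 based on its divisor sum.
deficient

Proper divisors of 2561: sum = 1 + 13 + 197 = 211
Since 211 < 2561, 2561 is deficient.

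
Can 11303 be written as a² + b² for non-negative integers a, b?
Not possible

Factorization: 11303 = 89 × 127
By Fermat: n is sum of two squares iff every prime p ≡ 3 (mod 4) appears to even power.
Prime(s) ≡ 3 (mod 4) with odd exponent: [(127, 1)]
Therefore 11303 cannot be expressed as a² + b².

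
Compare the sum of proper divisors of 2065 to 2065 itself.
deficient

Proper divisors of 2065: sum = 1 + 5 + 7 + 35 + 59 + 295 + 413 = 815
Since 815 < 2065, 2065 is deficient.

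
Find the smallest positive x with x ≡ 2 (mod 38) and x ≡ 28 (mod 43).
458

Using Chinese Remainder Theorem:
M = 38 × 43 = 1634
M1 = 43, M2 = 38
y1 = 43^(-1) mod 38 = 23
y2 = 38^(-1) mod 43 = 17
x = (2×43×23 + 28×38×17) mod 1634 = 458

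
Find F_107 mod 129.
53

Matrix identity: Q^n = [[F_(n+1), F_n], [F_n, F_(n-1)]] with Q = [[1,1],[1,0]].
n = 107 = 1101011₂. Square-and-multiply, entries mod 129:
Q^1 = [[1,1],[1,0]]
Q^3 = (Q^1)²·Q = [[3,2],[2,1]]
Q^6 = (Q^3)² = [[13,8],[8,5]]
Q^13 = (Q^6)²·Q = [[119,104],[104,15]]
Q^26 = (Q^13)² = [[80,4],[4,76]]
Q^53 = (Q^26)²·Q = [[74,95],[95,108]]
Q^107 = (Q^53)²·Q = [[57,53],[53,4]]
F_107 mod 129 = Q^107[0][1] = 53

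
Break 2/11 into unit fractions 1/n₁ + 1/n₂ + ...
1/6 + 1/66

Greedy algorithm:
2/11: ceiling(11/2) = 6, use 1/6
1/66: ceiling(66/1) = 66, use 1/66
Result: 2/11 = 1/6 + 1/66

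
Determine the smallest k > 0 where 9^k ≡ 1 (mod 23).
11

23 is prime, so ord(9) divides φ(23) = 22.
Divisors of 22: 1, 2, 11, 22.
Repeated squaring: 9^1 ≡ 9, 9^2 ≡ 12, 9^4 ≡ 6, 9^8 ≡ 13, 9^16 ≡ 8 (mod 23).
Test 9^d mod 23 for each divisor d in increasing order:
9^1 ≡ 9
9^2 ≡ 12
9^11 = 9^8·9^2·9^1 ≡ 1  ← first divisor giving 1
The order is 11.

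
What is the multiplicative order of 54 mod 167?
83

167 is prime, so ord(54) divides φ(167) = 166.
Divisors of 166: 1, 2, 83, 166.
Repeated squaring: 54^1 ≡ 54, 54^2 ≡ 77, 54^4 ≡ 84, 54^8 ≡ 42, 54^16 ≡ 94, 54^32 ≡ 152, 54^64 ≡ 58, 54^128 ≡ 24 (mod 167).
Test 54^d mod 167 for each divisor d in increasing order:
54^1 ≡ 54
54^2 ≡ 77
54^83 = 54^64·54^16·54^2·54^1 ≡ 1  ← first divisor giving 1
The order is 83.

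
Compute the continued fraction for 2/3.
[0; 1, 2]

Euclidean algorithm steps:
2 = 0 × 3 + 2
3 = 1 × 2 + 1
2 = 2 × 1 + 0
Continued fraction: [0; 1, 2]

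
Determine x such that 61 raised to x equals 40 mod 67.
12

Baby-step giant-step with step n = ⌈√67⌉ = 9.
Baby steps 61^j mod 67 (j:value) for j=0..8: 0:1, 1:61, 2:36, 3:52, 4:23, 5:63, 6:24, 7:57, 8:60.
Giant-step multiplier: 61^(-9) ≡ 61^(66-9) = 61^57 ≡ 8 (mod 67).
Giant steps γ_i = 40·8^i mod 67: γ_0=40, γ_1=52 (in table at j=3).
x = i·n + j = 1·9 + 3 = 12.
Check: 61^12 ≡ 40 (mod 67).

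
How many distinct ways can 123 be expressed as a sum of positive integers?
2552338241

p(n) counts ways to write n as a sum of positive integers (order ignored).
Euler's pentagonal recurrence: p(k) = p(k-1) + p(k-2) - p(k-5) - p(k-7) + p(k-12) + p(k-15) - ... (offsets j(3j∓1)/2, signs ++--, p(0)=1, p(<0)=0).
DP table for k = 0..122: p(0)=1, p(1)=1, p(2)=2, p(3)=3, p(4)=5, p(5)=7, p(6)=11, p(7)=15, p(8)=22, p(9)=30, p(10)=42, p(11)=56, p(12)=77, p(13)=101, p(14)=135, p(15)=176, p(16)=231, p(17)=297, p(18)=385, p(19)=490, p(20)=627, p(21)=792, p(22)=1002, p(23)=1255, p(24)=1575, p(25)=1958, p(26)=2436, p(27)=3010, p(28)=3718, p(29)=4565, p(30)=5604, p(31)=6842, p(32)=8349, p(33)=10143, p(34)=12310, p(35)=14883, p(36)=17977, p(37)=21637, p(38)=26015, p(39)=31185, p(40)=37338, p(41)=44583, p(42)=53174, p(43)=63261, p(44)=75175, p(45)=89134, p(46)=105558, p(47)=124754, p(48)=147273, p(49)=173525, p(50)=204226, p(51)=239943, p(52)=281589, p(53)=329931, p(54)=386155, p(55)=451276, p(56)=526823, p(57)=614154, p(58)=715220, p(59)=831820, p(60)=966467, p(61)=1121505, p(62)=1300156, p(63)=1505499, p(64)=1741630, p(65)=2012558, p(66)=2323520, p(67)=2679689, p(68)=3087735, p(69)=3554345, p(70)=4087968, p(71)=4697205, p(72)=5392783, p(73)=6185689, p(74)=7089500, p(75)=8118264, p(76)=9289091, p(77)=10619863, p(78)=12132164, p(79)=13848650, p(80)=15796476, p(81)=18004327, p(82)=20506255, p(83)=23338469, p(84)=26543660, p(85)=30167357, p(86)=34262962, p(87)=38887673, p(88)=44108109, p(89)=49995925, p(90)=56634173, p(91)=64112359, p(92)=72533807, p(93)=82010177, p(94)=92669720, p(95)=104651419, p(96)=118114304, p(97)=133230930, p(98)=150198136, p(99)=169229875, p(100)=190569292, p(101)=214481126, p(102)=241265379, p(103)=271248950, p(104)=304801365, p(105)=342325709, p(106)=384276336, p(107)=431149389, p(108)=483502844, p(109)=541946240, p(110)=607163746, p(111)=679903203, p(112)=761002156, p(113)=851376628, p(114)=952050665, p(115)=1064144451, p(116)=1188908248, p(117)=1327710076, p(118)=1482074143, p(119)=1653668665, p(120)=1844349560, p(121)=2056148051, p(122)=2291320912.
Final step: p(123) = p(122) + p(121) - p(118) - p(116) + p(111) + p(108) - p(101) - p(97) + p(88) + p(83) - p(72) - p(66) + p(53) + p(46) - p(31) - p(23) + p(6)
= 2291320912 + 2056148051 - 1482074143 - 1188908248 + 679903203 + 483502844 - 214481126 - 133230930 + 44108109 + 23338469 - 5392783 - 2323520 + 329931 + 105558 - 6842 - 1255 + 11
= 2552338241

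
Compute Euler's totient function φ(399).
216

399 = 3 × 7 × 19
φ(n) = n × ∏(1 - 1/p) for each prime p dividing n
φ(399) = 399 × (1 - 1/3) × (1 - 1/7) × (1 - 1/19) = 216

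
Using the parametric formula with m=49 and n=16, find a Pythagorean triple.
(2145, 1568, 2657)

Euclid's formula: a = m² - n², b = 2mn, c = m² + n²
m = 49, n = 16
a = 49² - 16² = 2401 - 256 = 2145
b = 2 × 49 × 16 = 1568
c = 49² + 16² = 2401 + 256 = 2657
Verification: 2145² + 1568² = 4601025 + 2458624 = 7059649 = 2657² ✓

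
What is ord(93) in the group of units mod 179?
89

179 is prime, so ord(93) divides φ(179) = 178.
Divisors of 178: 1, 2, 89, 178.
Repeated squaring: 93^1 ≡ 93, 93^2 ≡ 57, 93^4 ≡ 27, 93^8 ≡ 13, 93^16 ≡ 169, 93^32 ≡ 100, 93^64 ≡ 155, 93^128 ≡ 39 (mod 179).
Test 93^d mod 179 for each divisor d in increasing order:
93^1 ≡ 93
93^2 ≡ 57
93^89 = 93^64·93^16·93^8·93^1 ≡ 1  ← first divisor giving 1
The order is 89.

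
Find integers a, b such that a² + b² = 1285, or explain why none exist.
14² + 33² (a=14, b=33)

Factorization: 1285 = 5 × 257
By Fermat: n is sum of two squares iff every prime p ≡ 3 (mod 4) appears to even power.
All primes ≡ 3 (mod 4) appear to even power.
Search a = 0, 1, 2, … for 1285 - a² a perfect square: first hit at a = 14: 1285 - 196 = 1089 = 33².
1285 = 14² + 33² = 196 + 1089 ✓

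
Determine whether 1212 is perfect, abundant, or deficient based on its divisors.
abundant

Proper divisors of 1212: sum = 1 + 2 + 3 + 4 + 6 + 12 + 101 + 202 + 303 + 404 + 606 = 1644
Since 1644 > 1212, 1212 is abundant.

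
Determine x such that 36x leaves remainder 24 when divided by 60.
x ≡ 4 (mod 5)

gcd(36, 60) = 12, which divides 24, so solutions exist.
Divide through by 12: 3x ≡ 2 (mod 5).
Find 3^(-1) mod 5 by the extended Euclidean algorithm:
5 = 1 × 3 + 2  ⟹  2 = (1)·5 + (-1)·3
3 = 1 × 2 + 1  ⟹  1 = (-1)·5 + (2)·3
So (2)·3 ≡ 1 (mod 5), i.e. 3^(-1) ≡ 2 (mod 5).
x ≡ 2 × 2 = 4 ≡ 4 (mod 5).
Check: 36 × 4 = 144 ≡ 24 (mod 60).
x ≡ 4 (mod 5), giving 12 solutions mod 60.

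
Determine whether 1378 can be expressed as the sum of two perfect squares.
3² + 37² (a=3, b=37)

Factorization: 1378 = 2 × 13 × 53
By Fermat: n is sum of two squares iff every prime p ≡ 3 (mod 4) appears to even power.
All primes ≡ 3 (mod 4) appear to even power.
Search a = 0, 1, 2, … for 1378 - a² a perfect square: first hit at a = 3: 1378 - 9 = 1369 = 37².
1378 = 3² + 37² = 9 + 1369 ✓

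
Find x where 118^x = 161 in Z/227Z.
12

Baby-step giant-step with step n = ⌈√227⌉ = 16.
Baby steps 118^j mod 227 (j:value) for j=0..15: 0:1, 1:118, 2:77, 3:6, 4:27, 5:8, 6:36, 7:162, 8:48, 9:216, 10:64, 11:61, 12:161, 13:157, 14:139, 15:58.
h = 161 is already in the table at j=12, so x = 12.
Check: 118^12 ≡ 161 (mod 227).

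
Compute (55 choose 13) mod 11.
0

Using Lucas' theorem:
Write n=55 and k=13 in base 11:
n in base 11: [5, 0]
k in base 11: [1, 2]
C(55,13) mod 11 = ∏ C(n_i, k_i) mod 11
Digit binomials (mod 11): C(5,1) = 5; C(0,2) = 0 (k_i > n_i)
Product: 5 × 0 = 0 ≡ 0 (mod 11)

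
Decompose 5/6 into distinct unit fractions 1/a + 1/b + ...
1/2 + 1/3

Greedy algorithm:
5/6: ceiling(6/5) = 2, use 1/2
1/3: ceiling(3/1) = 3, use 1/3
Result: 5/6 = 1/2 + 1/3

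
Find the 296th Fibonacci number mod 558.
183

Matrix identity: Q^n = [[F_(n+1), F_n], [F_n, F_(n-1)]] with Q = [[1,1],[1,0]].
n = 296 = 100101000₂. Square-and-multiply, entries mod 558:
Q^1 = [[1,1],[1,0]]
Q^2 = (Q^1)² = [[2,1],[1,1]]
Q^4 = (Q^2)² = [[5,3],[3,2]]
Q^9 = (Q^4)²·Q = [[55,34],[34,21]]
Q^18 = (Q^9)² = [[275,352],[352,481]]
Q^37 = (Q^18)²·Q = [[269,323],[323,504]]
Q^74 = (Q^37)² = [[362,253],[253,109]]
Q^148 = (Q^74)² = [[311,309],[309,2]]
Q^296 = (Q^148)² = [[250,183],[183,67]]
F_296 mod 558 = Q^296[0][1] = 183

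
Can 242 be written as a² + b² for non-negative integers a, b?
11² + 11² (a=11, b=11)

Factorization: 242 = 2 × 11^2
By Fermat: n is sum of two squares iff every prime p ≡ 3 (mod 4) appears to even power.
All primes ≡ 3 (mod 4) appear to even power.
Search a = 0, 1, 2, … for 242 - a² a perfect square: first hit at a = 11: 242 - 121 = 121 = 11².
242 = 11² + 11² = 121 + 121 ✓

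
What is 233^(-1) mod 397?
351

gcd(233, 397) = 1, so the inverse exists.
Extended Euclidean algorithm on (397, 233):
397 = 1 × 233 + 164  ⟹  164 = (1)·397 + (-1)·233
233 = 1 × 164 + 69  ⟹  69 = (-1)·397 + (2)·233
164 = 2 × 69 + 26  ⟹  26 = (3)·397 + (-5)·233
69 = 2 × 26 + 17  ⟹  17 = (-7)·397 + (12)·233
26 = 1 × 17 + 9  ⟹  9 = (10)·397 + (-17)·233
17 = 1 × 9 + 8  ⟹  8 = (-17)·397 + (29)·233
9 = 1 × 8 + 1  ⟹  1 = (27)·397 + (-46)·233
So (-46)·233 ≡ 1 (mod 397), i.e. 233^(-1) ≡ -46 ≡ 351 (mod 397).
Check: 233 × 351 = 81783 ≡ 1 (mod 397)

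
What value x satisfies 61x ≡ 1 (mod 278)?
237

gcd(61, 278) = 1, so the inverse exists.
Extended Euclidean algorithm on (278, 61):
278 = 4 × 61 + 34  ⟹  34 = (1)·278 + (-4)·61
61 = 1 × 34 + 27  ⟹  27 = (-1)·278 + (5)·61
34 = 1 × 27 + 7  ⟹  7 = (2)·278 + (-9)·61
27 = 3 × 7 + 6  ⟹  6 = (-7)·278 + (32)·61
7 = 1 × 6 + 1  ⟹  1 = (9)·278 + (-41)·61
So (-41)·61 ≡ 1 (mod 278), i.e. 61^(-1) ≡ -41 ≡ 237 (mod 278).
Check: 61 × 237 = 14457 ≡ 1 (mod 278)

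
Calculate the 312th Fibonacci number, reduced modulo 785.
154

Matrix identity: Q^n = [[F_(n+1), F_n], [F_n, F_(n-1)]] with Q = [[1,1],[1,0]].
n = 312 = 100111000₂. Square-and-multiply, entries mod 785:
Q^1 = [[1,1],[1,0]]
Q^2 = (Q^1)² = [[2,1],[1,1]]
Q^4 = (Q^2)² = [[5,3],[3,2]]
Q^9 = (Q^4)²·Q = [[55,34],[34,21]]
Q^19 = (Q^9)²·Q = [[485,256],[256,229]]
Q^39 = (Q^19)²·Q = [[770,106],[106,664]]
Q^78 = (Q^39)² = [[471,499],[499,757]]
Q^156 = (Q^78)² = [[627,472],[472,155]]
Q^312 = (Q^156)² = [[473,154],[154,319]]
F_312 mod 785 = Q^312[0][1] = 154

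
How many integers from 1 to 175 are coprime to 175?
120

175 = 5^2 × 7
φ(n) = n × ∏(1 - 1/p) for each prime p dividing n
φ(175) = 175 × (1 - 1/5) × (1 - 1/7) = 120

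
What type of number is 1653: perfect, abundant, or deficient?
deficient

Proper divisors of 1653: sum = 1 + 3 + 19 + 29 + 57 + 87 + 551 = 747
Since 747 < 1653, 1653 is deficient.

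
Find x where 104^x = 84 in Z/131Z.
70

Baby-step giant-step with step n = ⌈√131⌉ = 12.
Baby steps 104^j mod 131 (j:value) for j=0..11: 0:1, 1:104, 2:74, 3:98, 4:105, 5:47, 6:41, 7:72, 8:21, 9:88, 10:113, 11:93.
Giant-step multiplier: 104^(-12) ≡ 104^(130-12) = 104^118 ≡ 125 (mod 131).
Giant steps γ_i = 84·125^i mod 131: γ_0=84, γ_1=20, γ_2=11, γ_3=65, γ_4=3, γ_5=113 (in table at j=10).
x = i·n + j = 5·12 + 10 = 70.
Check: 104^70 ≡ 84 (mod 131).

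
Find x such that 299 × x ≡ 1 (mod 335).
214

gcd(299, 335) = 1, so the inverse exists.
Extended Euclidean algorithm on (335, 299):
335 = 1 × 299 + 36  ⟹  36 = (1)·335 + (-1)·299
299 = 8 × 36 + 11  ⟹  11 = (-8)·335 + (9)·299
36 = 3 × 11 + 3  ⟹  3 = (25)·335 + (-28)·299
11 = 3 × 3 + 2  ⟹  2 = (-83)·335 + (93)·299
3 = 1 × 2 + 1  ⟹  1 = (108)·335 + (-121)·299
So (-121)·299 ≡ 1 (mod 335), i.e. 299^(-1) ≡ -121 ≡ 214 (mod 335).
Check: 299 × 214 = 63986 ≡ 1 (mod 335)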